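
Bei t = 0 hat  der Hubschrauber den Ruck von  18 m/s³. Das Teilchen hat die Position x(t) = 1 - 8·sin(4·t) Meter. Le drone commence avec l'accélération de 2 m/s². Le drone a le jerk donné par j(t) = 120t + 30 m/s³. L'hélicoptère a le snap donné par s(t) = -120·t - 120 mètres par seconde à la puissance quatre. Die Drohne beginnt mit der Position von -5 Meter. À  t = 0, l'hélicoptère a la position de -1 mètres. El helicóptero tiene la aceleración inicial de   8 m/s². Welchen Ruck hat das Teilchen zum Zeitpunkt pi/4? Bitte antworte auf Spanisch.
Para resolver esto, necesitamos tomar 3 derivadas de nuestra ecuación de la posición x(t) = 1 - 8·sin(4·t). Tomando d/dt de x(t), encontramos v(t) = -32·cos(4·t). Derivando la velocidad, obtenemos la aceleración: a(t) = 128·sin(4·t). Tomando d/dt de a(t), encontramos j(t) = 512·cos(4·t). De la ecuación de la sacudida j(t) = 512·cos(4·t), sustituimos t = pi/4 para obtener j = -512.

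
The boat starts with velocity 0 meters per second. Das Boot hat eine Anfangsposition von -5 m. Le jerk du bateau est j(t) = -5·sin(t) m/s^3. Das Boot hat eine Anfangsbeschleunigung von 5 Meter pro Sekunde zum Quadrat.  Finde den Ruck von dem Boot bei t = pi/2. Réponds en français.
Nous avons le jerk j(t) = -5·sin(t). En substituant t = pi/2: j(pi/2) = -5.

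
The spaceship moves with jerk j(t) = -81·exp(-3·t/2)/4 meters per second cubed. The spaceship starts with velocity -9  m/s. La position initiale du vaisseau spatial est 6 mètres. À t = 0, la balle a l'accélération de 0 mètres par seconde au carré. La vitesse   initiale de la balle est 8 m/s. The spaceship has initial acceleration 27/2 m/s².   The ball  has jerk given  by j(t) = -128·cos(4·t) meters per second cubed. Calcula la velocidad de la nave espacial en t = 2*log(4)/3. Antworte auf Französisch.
Nous devons intégrer notre équation du jerk j(t) = -81·exp(-3·t/2)/4 2 fois. En intégrant le jerk et en utilisant la condition initiale a(0) = 27/2, nous obtenons a(t) = 27·exp(-3·t/2)/2. La primitive de l'accélération est la vitesse. En utilisant v(0) = -9, nous obtenons v(t) = -9·exp(-3·t/2). De l'équation de la vitesse v(t) = -9·exp(-3·t/2), nous substituons t = 2*log(4)/3 pour obtenir v = -9/4.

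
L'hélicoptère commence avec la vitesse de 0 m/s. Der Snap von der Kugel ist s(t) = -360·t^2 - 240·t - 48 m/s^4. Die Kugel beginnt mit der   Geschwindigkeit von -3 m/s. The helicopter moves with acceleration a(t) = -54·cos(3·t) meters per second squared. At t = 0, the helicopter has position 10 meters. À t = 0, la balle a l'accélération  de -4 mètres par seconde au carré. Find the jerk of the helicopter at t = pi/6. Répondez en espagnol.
Partiendo de la aceleración a(t) = -54·cos(3·t), tomamos 1 derivada. La derivada de la aceleración da la sacudida: j(t) = 162·sin(3·t). Usando j(t) = 162·sin(3·t) y sustituyendo t = pi/6, encontramos j = 162.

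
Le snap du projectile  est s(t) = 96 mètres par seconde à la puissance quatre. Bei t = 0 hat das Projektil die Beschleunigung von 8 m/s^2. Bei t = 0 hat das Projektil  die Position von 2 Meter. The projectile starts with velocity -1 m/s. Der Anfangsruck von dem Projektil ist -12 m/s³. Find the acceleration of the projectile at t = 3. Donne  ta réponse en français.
Nous devons trouver la primitive de notre équation du snap s(t) = 96 2 fois. La primitive du snap est le jerk. En utilisant j(0) = -12, nous obtenons j(t) = 96·t - 12. En intégrant le jerk et en utilisant la condition initiale a(0) = 8, nous obtenons a(t) = 48·t^2 - 12·t + 8. En utilisant a(t) = 48·t^2 - 12·t + 8 et en substituant t = 3, nous trouvons a = 404.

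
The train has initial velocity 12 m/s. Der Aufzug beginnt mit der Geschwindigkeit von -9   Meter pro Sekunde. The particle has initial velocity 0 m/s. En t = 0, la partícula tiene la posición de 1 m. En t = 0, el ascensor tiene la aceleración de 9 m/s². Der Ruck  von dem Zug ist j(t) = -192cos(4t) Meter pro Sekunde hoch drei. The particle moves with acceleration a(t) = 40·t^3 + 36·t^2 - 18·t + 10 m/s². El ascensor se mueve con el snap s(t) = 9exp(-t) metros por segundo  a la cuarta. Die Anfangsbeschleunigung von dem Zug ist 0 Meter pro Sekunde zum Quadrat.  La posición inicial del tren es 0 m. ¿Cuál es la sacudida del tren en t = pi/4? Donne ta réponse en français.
De l'équation du jerk j(t) = -192·cos(4·t), nous substituons t = pi/4 pour obtenir j = 192.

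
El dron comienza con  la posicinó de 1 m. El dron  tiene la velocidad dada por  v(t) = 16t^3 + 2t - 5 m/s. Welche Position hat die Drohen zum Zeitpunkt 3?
Wir müssen das Integral unserer Gleichung für die Geschwindigkeit v(t) = 16·t^3 + 2·t - 5 1-mal finden. Durch Integration von der Geschwindigkeit und Verwendung der Anfangsbedingung x(0) = 1, erhalten wir x(t) = 4·t^4 + t^2 - 5·t + 1. Aus der Gleichung für die Position x(t) = 4·t^4 + t^2 - 5·t + 1, setzen wir t = 3 ein und erhalten x = 319.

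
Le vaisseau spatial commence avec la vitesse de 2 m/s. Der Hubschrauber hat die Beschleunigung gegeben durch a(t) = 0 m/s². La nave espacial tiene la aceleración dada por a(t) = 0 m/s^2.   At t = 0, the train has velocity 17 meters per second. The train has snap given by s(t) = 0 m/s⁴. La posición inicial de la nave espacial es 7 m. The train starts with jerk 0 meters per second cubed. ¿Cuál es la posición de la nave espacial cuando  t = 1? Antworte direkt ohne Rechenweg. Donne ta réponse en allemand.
Bei t = 1, x = 9.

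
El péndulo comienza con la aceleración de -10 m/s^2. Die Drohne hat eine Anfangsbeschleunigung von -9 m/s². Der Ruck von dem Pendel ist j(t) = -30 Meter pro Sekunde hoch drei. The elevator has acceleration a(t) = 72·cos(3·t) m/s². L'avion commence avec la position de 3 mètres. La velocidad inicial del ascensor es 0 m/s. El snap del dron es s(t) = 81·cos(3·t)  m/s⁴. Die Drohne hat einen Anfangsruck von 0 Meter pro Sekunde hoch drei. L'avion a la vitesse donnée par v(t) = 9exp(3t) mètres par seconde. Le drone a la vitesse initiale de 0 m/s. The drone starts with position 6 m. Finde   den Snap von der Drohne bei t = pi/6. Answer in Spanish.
Usando s(t) = 81·cos(3·t) y sustituyendo t = pi/6, encontramos s = 0.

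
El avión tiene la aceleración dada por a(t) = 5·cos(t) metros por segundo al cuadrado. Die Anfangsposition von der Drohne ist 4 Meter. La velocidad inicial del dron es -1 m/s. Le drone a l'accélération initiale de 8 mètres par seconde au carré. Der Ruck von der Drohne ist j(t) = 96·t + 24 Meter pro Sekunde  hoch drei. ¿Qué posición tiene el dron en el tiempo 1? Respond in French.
Pour résoudre ceci, nous devons prendre 3 primitives de notre équation du jerk j(t) = 96·t + 24. La primitive du jerk est l'accélération. En utilisant a(0) = 8, nous obtenons a(t) = 48·t^2 + 24·t + 8. La primitive de l'accélération, avec v(0) = -1, donne la vitesse: v(t) = 16·t^3 + 12·t^2 + 8·t - 1. La primitive de la vitesse est la position. En utilisant x(0) = 4, nous obtenons x(t) = 4·t^4 + 4·t^3 + 4·t^2 - t + 4. De l'équation de la position x(t) = 4·t^4 + 4·t^3 + 4·t^2 - t + 4, nous substituons t = 1 pour obtenir x = 15.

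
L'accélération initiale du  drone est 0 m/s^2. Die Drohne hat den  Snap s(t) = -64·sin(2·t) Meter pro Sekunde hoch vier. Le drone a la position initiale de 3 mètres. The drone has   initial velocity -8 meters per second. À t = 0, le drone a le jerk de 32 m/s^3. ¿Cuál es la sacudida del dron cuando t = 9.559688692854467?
Partiendo del snap s(t) = -64·sin(2·t), tomamos 1 antiderivada. Tomando ∫s(t)dt y aplicando j(0) = 32, encontramos j(t) = 32·cos(2·t). Usando j(t) = 32·cos(2·t) y sustituyendo t = 9.559688692854467, encontramos j = 30.8421920679651.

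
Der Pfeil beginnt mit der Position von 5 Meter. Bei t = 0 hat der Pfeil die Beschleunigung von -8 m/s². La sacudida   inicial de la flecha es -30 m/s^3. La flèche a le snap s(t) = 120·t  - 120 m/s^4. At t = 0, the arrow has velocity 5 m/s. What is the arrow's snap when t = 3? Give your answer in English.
Using s(t) = 120·t - 120 and substituting t = 3, we find s = 240.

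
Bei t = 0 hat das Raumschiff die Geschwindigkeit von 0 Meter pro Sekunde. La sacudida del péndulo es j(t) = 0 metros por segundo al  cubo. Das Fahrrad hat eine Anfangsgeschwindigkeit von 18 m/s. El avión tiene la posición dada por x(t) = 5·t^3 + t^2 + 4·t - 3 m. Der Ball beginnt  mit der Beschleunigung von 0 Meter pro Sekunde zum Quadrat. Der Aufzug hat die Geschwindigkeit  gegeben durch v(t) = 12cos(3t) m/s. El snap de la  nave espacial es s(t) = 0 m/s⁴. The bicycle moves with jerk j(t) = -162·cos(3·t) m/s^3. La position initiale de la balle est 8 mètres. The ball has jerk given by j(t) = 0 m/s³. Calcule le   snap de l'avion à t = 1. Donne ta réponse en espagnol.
Para resolver esto, necesitamos tomar 4 derivadas de nuestra ecuación de la posición x(t) = 5·t^3 + t^2 + 4·t - 3. Tomando d/dt de x(t), encontramos v(t) = 15·t^2 + 2·t + 4. Derivando la velocidad, obtenemos la aceleración: a(t) = 30·t + 2. La derivada de la aceleración da la sacudida: j(t) = 30. Derivando la sacudida, obtenemos el snap: s(t) = 0. De la ecuación del snap s(t) = 0, sustituimos t = 1 para obtener s = 0.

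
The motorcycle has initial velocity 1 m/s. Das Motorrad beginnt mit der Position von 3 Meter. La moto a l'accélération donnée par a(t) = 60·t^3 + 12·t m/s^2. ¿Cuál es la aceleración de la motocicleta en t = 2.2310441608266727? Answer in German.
Aus der Gleichung für die Beschleunigung a(t) = 60·t^3 + 12·t, setzen wir t = 2.2310441608266727 ein und erhalten a = 693.081638960831.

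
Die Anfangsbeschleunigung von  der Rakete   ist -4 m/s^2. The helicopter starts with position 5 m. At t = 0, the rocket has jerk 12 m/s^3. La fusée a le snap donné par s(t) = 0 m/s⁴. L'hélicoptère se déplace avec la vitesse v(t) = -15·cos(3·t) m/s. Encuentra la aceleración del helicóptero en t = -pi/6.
Debemos derivar nuestra ecuación de la velocidad v(t) = -15·cos(3·t) 1 vez. Derivando la velocidad, obtenemos la aceleración: a(t) = 45·sin(3·t). De la ecuación de la aceleración a(t) = 45·sin(3·t), sustituimos t = -pi/6 para obtener a = -45.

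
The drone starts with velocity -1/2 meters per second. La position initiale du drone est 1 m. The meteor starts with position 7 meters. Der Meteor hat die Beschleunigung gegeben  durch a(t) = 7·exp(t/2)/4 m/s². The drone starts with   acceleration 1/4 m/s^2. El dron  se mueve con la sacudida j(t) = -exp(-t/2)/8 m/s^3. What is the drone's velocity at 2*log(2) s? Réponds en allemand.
Ausgehend von dem Ruck j(t) = -exp(-t/2)/8, nehmen wir 2 Stammfunktionen. Durch Integration von dem Ruck und Verwendung der Anfangsbedingung a(0) = 1/4, erhalten wir a(t) = exp(-t/2)/4. Das Integral von der Beschleunigung ist die Geschwindigkeit. Mit v(0) = -1/2 erhalten wir v(t) = -exp(-t/2)/2. Wir haben die Geschwindigkeit v(t) = -exp(-t/2)/2. Durch Einsetzen von t = 2*log(2): v(2*log(2)) = -1/4.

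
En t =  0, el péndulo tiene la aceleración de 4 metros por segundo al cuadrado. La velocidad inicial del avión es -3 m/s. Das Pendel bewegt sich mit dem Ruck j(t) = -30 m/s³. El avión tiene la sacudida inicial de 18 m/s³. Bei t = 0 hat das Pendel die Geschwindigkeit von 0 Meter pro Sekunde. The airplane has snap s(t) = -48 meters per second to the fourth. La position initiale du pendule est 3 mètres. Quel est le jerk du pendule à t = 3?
Nous avons le jerk j(t) = -30. En substituant t = 3: j(3) = -30.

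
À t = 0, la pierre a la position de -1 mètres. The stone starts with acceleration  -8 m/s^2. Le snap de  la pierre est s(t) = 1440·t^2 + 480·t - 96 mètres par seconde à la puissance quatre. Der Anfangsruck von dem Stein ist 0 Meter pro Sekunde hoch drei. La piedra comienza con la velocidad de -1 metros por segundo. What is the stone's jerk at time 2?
We need to integrate our snap equation s(t) = 1440·t^2 + 480·t - 96 1 time. Taking ∫s(t)dt and applying j(0) = 0, we find j(t) = 48·t·(10·t^2 + 5·t - 2). We have jerk j(t) = 48·t·(10·t^2 + 5·t - 2). Substituting t = 2: j(2) = 4608.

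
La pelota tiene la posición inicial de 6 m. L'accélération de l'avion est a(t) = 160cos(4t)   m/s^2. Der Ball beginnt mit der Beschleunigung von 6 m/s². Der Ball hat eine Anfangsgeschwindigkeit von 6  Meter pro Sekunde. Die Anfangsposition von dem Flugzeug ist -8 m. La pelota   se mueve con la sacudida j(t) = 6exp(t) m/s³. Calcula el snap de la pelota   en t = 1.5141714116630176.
Partiendo de la sacudida j(t) = 6·exp(t), tomamos 1 derivada. Derivando la sacudida, obtenemos el snap: s(t) = 6·exp(t). Tenemos el snap s(t) = 6·exp(t). Sustituyendo t = 1.5141714116630176: s(1.5141714116630176) = 27.2739185451050.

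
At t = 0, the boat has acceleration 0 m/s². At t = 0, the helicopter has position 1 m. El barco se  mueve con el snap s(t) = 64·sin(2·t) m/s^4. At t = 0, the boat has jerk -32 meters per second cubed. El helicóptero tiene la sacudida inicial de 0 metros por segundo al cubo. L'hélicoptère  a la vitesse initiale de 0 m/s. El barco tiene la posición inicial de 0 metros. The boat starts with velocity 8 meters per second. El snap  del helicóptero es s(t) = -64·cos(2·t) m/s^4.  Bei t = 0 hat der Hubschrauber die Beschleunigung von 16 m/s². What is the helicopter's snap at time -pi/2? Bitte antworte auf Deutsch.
Wir haben den Snap s(t) = -64·cos(2·t). Durch Einsetzen von t = -pi/2: s(-pi/2) = 64.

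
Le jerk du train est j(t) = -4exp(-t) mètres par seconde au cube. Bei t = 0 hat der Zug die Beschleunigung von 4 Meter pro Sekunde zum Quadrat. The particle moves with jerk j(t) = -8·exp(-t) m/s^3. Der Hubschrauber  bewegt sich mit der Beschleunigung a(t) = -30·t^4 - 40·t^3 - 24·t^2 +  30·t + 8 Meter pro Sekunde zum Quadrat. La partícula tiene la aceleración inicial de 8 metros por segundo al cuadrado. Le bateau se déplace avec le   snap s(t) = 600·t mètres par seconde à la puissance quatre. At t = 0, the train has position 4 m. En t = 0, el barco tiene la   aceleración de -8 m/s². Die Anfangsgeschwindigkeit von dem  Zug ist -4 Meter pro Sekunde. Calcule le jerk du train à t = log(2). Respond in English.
We have jerk j(t) = -4·exp(-t). Substituting t = log(2): j(log(2)) = -2.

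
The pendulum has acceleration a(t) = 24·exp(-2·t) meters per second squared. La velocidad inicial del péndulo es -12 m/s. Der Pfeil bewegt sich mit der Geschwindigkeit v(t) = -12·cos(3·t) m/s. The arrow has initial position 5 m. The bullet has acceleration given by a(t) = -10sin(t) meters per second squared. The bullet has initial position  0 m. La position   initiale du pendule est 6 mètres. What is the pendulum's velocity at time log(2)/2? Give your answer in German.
Wir müssen die Stammfunktion unserer Gleichung für die Beschleunigung a(t) = 24·exp(-2·t) 1-mal finden. Die Stammfunktion von der Beschleunigung ist die Geschwindigkeit. Mit v(0) = -12 erhalten wir v(t) = -12·exp(-2·t). Aus der Gleichung für die Geschwindigkeit v(t) = -12·exp(-2·t), setzen wir t = log(2)/2 ein und erhalten v = -6.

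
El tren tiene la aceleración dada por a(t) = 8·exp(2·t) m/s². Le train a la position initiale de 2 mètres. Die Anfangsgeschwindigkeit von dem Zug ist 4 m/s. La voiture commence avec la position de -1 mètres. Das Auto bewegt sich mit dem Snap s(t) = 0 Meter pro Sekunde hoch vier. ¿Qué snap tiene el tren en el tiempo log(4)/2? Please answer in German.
Um dies zu lösen, müssen wir 2 Ableitungen unserer Gleichung für die Beschleunigung a(t) = 8·exp(2·t) nehmen. Die Ableitung von der Beschleunigung ergibt den Ruck: j(t) = 16·exp(2·t). Die Ableitung von dem Ruck ergibt den Snap: s(t) = 32·exp(2·t). Mit s(t) = 32·exp(2·t) und Einsetzen von t = log(4)/2, finden wir s = 128.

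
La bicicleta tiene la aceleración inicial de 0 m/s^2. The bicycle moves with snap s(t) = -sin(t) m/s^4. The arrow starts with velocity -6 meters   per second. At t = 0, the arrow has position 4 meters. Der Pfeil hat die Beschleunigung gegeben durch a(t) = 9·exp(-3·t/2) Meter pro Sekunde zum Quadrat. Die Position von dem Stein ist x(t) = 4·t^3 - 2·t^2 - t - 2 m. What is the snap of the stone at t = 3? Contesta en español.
Debemos derivar nuestra ecuación de la posición x(t) = 4·t^3 - 2·t^2 - t - 2 4 veces. La derivada de la posición da la velocidad: v(t) = 12·t^2 - 4·t - 1. La derivada de la velocidad da la aceleración: a(t) = 24·t - 4. Derivando la aceleración, obtenemos la sacudida: j(t) = 24. Derivando la sacudida, obtenemos el snap: s(t) = 0. Usando s(t) = 0 y sustituyendo t = 3, encontramos s = 0.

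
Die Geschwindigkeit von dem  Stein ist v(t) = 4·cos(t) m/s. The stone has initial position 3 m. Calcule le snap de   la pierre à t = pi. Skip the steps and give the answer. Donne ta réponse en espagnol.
La respuesta es 0.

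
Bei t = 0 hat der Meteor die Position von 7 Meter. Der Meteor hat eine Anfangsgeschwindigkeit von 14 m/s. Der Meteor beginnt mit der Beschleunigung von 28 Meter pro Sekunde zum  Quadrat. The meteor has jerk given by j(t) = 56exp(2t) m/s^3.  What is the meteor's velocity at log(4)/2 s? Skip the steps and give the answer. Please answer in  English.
At t = log(4)/2, v = 56.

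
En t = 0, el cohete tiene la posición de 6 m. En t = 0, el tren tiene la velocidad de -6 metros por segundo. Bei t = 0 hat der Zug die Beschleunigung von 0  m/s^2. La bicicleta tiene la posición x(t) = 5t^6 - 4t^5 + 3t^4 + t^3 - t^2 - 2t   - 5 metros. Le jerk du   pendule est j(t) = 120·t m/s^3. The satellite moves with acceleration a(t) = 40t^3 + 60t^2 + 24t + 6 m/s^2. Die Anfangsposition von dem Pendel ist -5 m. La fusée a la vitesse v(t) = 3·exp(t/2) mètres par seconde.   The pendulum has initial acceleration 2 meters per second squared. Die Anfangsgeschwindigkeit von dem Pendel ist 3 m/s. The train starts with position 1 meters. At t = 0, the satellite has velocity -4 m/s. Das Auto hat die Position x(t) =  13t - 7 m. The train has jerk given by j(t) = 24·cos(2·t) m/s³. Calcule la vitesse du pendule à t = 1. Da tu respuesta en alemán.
Wir müssen unsere Gleichung für den Ruck j(t) = 120·t 2-mal integrieren. Das Integral von dem Ruck, mit a(0) = 2, ergibt die Beschleunigung: a(t) = 60·t^2 + 2. Die Stammfunktion von der Beschleunigung ist die Geschwindigkeit. Mit v(0) = 3 erhalten wir v(t) = 20·t^3 + 2·t + 3. Aus der Gleichung für die Geschwindigkeit v(t) = 20·t^3 + 2·t + 3, setzen wir t = 1 ein und erhalten v = 25.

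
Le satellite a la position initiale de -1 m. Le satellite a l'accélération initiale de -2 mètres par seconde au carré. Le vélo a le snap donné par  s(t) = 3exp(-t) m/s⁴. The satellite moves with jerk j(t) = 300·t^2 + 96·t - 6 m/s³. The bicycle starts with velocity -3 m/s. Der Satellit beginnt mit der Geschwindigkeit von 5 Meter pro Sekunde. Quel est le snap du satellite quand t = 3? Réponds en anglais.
We must differentiate our jerk equation j(t) = 300·t^2 + 96·t - 6 1 time. The derivative of jerk gives snap: s(t) = 600·t + 96. From the given snap equation s(t) = 600·t + 96, we substitute t = 3 to get s = 1896.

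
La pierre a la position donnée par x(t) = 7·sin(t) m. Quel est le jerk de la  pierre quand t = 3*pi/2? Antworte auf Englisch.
We must differentiate our position equation x(t) = 7·sin(t) 3 times. Taking d/dt of x(t), we find v(t) = 7·cos(t). The derivative of velocity gives acceleration: a(t) = -7·sin(t). The derivative of acceleration gives jerk: j(t) = -7·cos(t). Using j(t) = -7·cos(t) and substituting t = 3*pi/2, we find j = 0.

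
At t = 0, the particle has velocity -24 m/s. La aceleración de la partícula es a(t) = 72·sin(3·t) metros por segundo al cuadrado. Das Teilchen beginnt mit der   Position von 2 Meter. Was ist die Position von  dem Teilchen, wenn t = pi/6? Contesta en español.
Para resolver esto, necesitamos tomar 2 integrales de nuestra ecuación de la aceleración a(t) = 72·sin(3·t). La antiderivada de la aceleración es la velocidad. Usando v(0) = -24, obtenemos v(t) = -24·cos(3·t). Integrando la velocidad y usando la condición inicial x(0) = 2, obtenemos x(t) = 2 - 8·sin(3·t). Usando x(t) = 2 - 8·sin(3·t) y sustituyendo t = pi/6, encontramos x = -6.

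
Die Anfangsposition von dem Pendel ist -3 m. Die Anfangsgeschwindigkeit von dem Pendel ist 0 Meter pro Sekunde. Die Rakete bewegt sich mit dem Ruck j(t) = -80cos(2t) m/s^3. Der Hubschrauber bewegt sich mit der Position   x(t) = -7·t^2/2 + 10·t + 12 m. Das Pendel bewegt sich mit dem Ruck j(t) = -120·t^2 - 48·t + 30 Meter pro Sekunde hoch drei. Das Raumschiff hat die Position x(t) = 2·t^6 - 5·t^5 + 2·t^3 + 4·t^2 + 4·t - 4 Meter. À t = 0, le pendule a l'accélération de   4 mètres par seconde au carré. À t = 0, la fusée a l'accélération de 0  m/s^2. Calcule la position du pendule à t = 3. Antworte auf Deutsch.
Wir müssen unsere Gleichung für den Ruck j(t) = -120·t^2 - 48·t + 30 3-mal integrieren. Das Integral von dem Ruck ist die Beschleunigung. Mit a(0) = 4 erhalten wir a(t) = -40·t^3 - 24·t^2 + 30·t + 4. Mit ∫a(t)dt und Anwendung von v(0) = 0, finden wir v(t) = t·(-10·t^3 - 8·t^2 + 15·t + 4). Das Integral von der Geschwindigkeit, mit x(0) = -3, ergibt die Position: x(t) = -2·t^5 - 2·t^4 + 5·t^3 + 2·t^2 - 3. Mit x(t) = -2·t^5 - 2·t^4 + 5·t^3 + 2·t^2 - 3 und Einsetzen von t = 3, finden wir x = -498.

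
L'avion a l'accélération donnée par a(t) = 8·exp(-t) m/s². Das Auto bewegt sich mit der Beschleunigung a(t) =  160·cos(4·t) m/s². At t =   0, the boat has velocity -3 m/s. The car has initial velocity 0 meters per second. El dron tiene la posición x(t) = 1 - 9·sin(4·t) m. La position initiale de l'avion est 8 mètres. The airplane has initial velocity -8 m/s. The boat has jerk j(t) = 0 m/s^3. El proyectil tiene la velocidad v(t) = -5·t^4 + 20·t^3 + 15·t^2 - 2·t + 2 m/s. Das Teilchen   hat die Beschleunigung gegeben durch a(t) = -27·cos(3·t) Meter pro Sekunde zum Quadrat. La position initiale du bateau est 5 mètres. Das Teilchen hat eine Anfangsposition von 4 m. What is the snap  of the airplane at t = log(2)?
To solve this, we need to take 2 derivatives of our acceleration equation a(t) = 8·exp(-t). Differentiating acceleration, we get jerk: j(t) = -8·exp(-t). Differentiating jerk, we get snap: s(t) = 8·exp(-t). We have snap s(t) = 8·exp(-t). Substituting t = log(2): s(log(2)) = 4.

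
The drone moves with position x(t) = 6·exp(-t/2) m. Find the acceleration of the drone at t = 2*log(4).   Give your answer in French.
Pour résoudre ceci, nous devons prendre 2 dérivées de notre équation de la position x(t) = 6·exp(-t/2). En prenant d/dt de x(t), nous trouvons v(t) = -3·exp(-t/2). En dérivant la vitesse, nous obtenons l'accélération: a(t) = 3·exp(-t/2)/2. Nous avons l'accélération a(t) = 3·exp(-t/2)/2. En substituant t = 2*log(4): a(2*log(4)) = 3/8.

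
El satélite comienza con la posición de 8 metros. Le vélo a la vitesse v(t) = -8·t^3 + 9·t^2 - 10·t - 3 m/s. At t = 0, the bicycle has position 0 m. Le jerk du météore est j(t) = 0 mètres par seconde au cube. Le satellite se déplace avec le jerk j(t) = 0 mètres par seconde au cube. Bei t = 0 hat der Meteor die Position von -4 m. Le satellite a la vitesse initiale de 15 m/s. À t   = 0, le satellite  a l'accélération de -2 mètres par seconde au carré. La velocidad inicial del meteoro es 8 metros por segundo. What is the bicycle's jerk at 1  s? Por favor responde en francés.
Nous devons dériver notre équation de la vitesse v(t) = -8·t^3 + 9·t^2 - 10·t - 3 2 fois. La dérivée de la vitesse donne l'accélération: a(t) = -24·t^2 + 18·t - 10. En dérivant l'accélération, nous obtenons le jerk: j(t) = 18 - 48·t. Nous avons le jerk j(t) = 18 - 48·t. En substituant t = 1: j(1) = -30.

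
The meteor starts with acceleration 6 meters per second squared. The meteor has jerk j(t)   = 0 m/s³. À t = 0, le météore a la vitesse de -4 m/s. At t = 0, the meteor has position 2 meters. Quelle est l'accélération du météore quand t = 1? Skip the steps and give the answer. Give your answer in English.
a(1) = 6.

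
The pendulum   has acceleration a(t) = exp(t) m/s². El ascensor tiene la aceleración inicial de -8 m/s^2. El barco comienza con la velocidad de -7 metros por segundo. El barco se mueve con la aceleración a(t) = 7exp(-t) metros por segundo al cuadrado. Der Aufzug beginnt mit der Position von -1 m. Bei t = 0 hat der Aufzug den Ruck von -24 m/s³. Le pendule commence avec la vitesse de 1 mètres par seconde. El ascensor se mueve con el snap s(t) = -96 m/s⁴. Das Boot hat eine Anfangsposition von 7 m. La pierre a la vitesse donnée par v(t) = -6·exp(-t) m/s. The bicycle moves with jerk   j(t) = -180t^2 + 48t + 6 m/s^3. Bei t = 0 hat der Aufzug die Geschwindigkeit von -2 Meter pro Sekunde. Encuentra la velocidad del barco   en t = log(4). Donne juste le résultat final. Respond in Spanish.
La respuesta es -7/4.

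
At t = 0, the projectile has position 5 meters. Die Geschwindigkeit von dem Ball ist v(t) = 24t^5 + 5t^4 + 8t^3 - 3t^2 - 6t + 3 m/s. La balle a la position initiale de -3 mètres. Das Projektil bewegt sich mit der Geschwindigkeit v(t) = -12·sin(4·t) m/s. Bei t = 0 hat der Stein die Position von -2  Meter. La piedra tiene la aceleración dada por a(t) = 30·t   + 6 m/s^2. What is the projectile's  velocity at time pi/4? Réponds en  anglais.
We have velocity v(t) = -12·sin(4·t). Substituting t = pi/4: v(pi/4) = 0.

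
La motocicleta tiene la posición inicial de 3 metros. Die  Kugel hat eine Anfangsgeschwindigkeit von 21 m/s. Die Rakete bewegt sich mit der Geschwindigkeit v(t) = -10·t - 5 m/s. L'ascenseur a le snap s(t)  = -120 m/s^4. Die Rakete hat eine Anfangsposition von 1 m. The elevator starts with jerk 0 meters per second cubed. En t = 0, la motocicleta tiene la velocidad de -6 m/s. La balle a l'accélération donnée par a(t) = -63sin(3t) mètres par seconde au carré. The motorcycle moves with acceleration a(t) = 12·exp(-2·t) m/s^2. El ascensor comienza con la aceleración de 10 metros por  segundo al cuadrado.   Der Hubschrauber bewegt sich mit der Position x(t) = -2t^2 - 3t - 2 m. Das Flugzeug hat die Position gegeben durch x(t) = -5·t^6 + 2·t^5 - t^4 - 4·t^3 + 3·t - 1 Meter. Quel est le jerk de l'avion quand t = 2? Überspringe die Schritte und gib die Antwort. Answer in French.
À t = 2, j = -4392.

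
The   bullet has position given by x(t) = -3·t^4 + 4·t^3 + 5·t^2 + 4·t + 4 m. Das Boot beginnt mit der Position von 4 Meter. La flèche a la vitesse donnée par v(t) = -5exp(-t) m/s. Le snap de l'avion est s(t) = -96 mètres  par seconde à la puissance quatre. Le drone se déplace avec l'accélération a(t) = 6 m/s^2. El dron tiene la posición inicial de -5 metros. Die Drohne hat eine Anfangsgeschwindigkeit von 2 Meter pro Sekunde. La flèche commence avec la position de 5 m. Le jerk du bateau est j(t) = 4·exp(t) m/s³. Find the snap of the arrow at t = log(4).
Starting from velocity v(t) = -5·exp(-t), we take 3 derivatives. Differentiating velocity, we get acceleration: a(t) = 5·exp(-t). Taking d/dt of a(t), we find j(t) = -5·exp(-t). The derivative of jerk gives snap: s(t) = 5·exp(-t). We have snap s(t) = 5·exp(-t). Substituting t = log(4): s(log(4)) = 5/4.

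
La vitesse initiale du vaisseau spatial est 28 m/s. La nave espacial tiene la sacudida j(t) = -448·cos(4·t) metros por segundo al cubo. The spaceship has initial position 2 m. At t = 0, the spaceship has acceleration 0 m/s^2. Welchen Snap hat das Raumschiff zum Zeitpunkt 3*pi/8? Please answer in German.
Wir müssen unsere Gleichung für den Ruck j(t) = -448·cos(4·t) 1-mal ableiten. Durch Ableiten von dem Ruck erhalten wir den Snap: s(t) = 1792·sin(4·t). Mit s(t) = 1792·sin(4·t) und Einsetzen von t = 3*pi/8, finden wir s = -1792.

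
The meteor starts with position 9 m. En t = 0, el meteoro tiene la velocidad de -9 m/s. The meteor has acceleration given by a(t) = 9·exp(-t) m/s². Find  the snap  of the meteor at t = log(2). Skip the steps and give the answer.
The answer is 9/2.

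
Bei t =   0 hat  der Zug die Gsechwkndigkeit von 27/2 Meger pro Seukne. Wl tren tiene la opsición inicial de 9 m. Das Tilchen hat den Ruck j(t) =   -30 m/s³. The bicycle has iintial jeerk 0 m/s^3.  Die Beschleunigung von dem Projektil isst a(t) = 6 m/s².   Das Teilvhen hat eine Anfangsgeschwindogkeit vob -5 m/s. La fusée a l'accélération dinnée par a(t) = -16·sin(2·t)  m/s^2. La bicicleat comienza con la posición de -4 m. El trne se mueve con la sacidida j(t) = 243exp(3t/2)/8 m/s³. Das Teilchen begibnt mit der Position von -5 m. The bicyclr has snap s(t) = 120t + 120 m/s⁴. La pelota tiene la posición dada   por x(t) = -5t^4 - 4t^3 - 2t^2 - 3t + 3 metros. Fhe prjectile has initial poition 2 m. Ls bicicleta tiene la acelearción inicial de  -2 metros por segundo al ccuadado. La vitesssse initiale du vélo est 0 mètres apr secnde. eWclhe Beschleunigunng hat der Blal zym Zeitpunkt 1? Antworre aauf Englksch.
To solve this, we need to take 2 derivatives of our position equation x(t) = -5·t^4 - 4·t^3 - 2·t^2 - 3·t + 3. Differentiating position, we get velocity: v(t) = -20·t^3 - 12·t^2 - 4·t - 3. Taking d/dt of v(t), we find a(t) = -60·t^2 - 24·t - 4. From the given acceleration equation a(t) = -60·t^2 - 24·t - 4, we substitute t = 1 to get a = -88.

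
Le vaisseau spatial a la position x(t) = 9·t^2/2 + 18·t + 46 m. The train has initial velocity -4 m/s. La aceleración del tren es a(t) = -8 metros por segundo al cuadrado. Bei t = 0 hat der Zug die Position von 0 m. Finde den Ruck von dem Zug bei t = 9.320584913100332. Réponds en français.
Pour résoudre ceci, nous devons prendre 1 dérivée de notre équation de l'accélération a(t) = -8. En dérivant l'accélération, nous obtenons le jerk: j(t) = 0. De l'équation du jerk j(t) = 0, nous substituons t = 9.320584913100332 pour obtenir j = 0.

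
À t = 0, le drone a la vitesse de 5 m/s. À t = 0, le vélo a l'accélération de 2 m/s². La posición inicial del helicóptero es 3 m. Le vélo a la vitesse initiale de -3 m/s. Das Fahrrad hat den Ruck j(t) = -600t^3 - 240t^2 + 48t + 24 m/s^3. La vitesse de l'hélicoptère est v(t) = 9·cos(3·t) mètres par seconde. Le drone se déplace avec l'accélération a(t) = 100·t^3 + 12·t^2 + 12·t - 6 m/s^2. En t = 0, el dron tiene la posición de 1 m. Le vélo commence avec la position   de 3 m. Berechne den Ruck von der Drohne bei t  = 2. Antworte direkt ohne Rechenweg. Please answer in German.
j(2) = 1260.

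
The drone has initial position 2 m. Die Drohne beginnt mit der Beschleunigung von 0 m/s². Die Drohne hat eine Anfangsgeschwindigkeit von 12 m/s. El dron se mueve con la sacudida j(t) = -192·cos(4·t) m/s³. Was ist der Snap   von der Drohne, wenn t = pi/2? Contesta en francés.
Pour résoudre ceci, nous devons prendre 1 dérivée de notre équation du jerk j(t) = -192·cos(4·t). En dérivant le jerk, nous obtenons le snap: s(t) = 768·sin(4·t). De l'équation du snap s(t) = 768·sin(4·t), nous substituons t = pi/2 pour obtenir s = 0.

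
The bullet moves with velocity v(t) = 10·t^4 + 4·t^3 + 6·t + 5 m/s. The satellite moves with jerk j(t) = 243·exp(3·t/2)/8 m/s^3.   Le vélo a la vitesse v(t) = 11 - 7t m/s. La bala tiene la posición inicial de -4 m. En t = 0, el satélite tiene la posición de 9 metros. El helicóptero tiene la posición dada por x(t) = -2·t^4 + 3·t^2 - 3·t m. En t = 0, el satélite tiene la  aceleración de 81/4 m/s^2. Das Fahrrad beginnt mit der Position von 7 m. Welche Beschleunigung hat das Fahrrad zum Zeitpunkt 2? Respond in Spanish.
Debemos derivar nuestra ecuación de la velocidad v(t) = 11 - 7·t 1 vez. Derivando la velocidad, obtenemos la aceleración: a(t) = -7. Usando a(t) = -7 y sustituyendo t = 2, encontramos a = -7.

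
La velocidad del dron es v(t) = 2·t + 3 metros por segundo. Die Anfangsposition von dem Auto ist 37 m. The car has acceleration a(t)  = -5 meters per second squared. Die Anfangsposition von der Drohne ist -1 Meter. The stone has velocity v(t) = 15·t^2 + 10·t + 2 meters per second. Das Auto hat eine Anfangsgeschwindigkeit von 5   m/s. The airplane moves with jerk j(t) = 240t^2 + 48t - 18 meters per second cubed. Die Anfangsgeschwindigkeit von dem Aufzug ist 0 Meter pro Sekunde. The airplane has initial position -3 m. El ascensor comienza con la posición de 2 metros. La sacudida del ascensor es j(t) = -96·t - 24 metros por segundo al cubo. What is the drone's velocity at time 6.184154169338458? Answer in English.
From the given velocity equation v(t) = 2·t + 3, we substitute t = 6.184154169338458 to get v = 15.3683083386769.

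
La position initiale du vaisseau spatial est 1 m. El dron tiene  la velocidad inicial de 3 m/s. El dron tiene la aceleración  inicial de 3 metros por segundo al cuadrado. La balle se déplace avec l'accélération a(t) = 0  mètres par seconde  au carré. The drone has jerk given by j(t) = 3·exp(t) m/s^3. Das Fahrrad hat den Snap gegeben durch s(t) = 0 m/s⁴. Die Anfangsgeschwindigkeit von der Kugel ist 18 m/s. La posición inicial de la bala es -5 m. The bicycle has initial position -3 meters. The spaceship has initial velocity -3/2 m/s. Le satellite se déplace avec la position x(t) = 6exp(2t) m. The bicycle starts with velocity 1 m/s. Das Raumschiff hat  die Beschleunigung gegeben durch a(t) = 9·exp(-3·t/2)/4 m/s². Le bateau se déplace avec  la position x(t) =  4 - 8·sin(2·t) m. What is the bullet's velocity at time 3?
To find the answer, we compute 1 integral of a(t) = 0. Integrating acceleration and using the initial condition v(0) = 18, we get v(t) = 18. Using v(t) = 18 and substituting t = 3, we find v = 18.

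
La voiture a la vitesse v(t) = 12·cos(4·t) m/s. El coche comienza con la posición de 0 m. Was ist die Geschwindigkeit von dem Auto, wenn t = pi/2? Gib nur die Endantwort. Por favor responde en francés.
La vitesse à t = pi/2 est v = 12.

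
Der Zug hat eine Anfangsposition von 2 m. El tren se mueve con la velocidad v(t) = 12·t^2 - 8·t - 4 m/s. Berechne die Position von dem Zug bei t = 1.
Wir müssen die Stammfunktion unserer Gleichung für die Geschwindigkeit v(t) = 12·t^2 - 8·t - 4 1-mal finden. Durch Integration von der Geschwindigkeit und Verwendung der Anfangsbedingung x(0) = 2, erhalten wir x(t) = 4·t^3 - 4·t^2 - 4·t + 2. Aus der Gleichung für die Position x(t) = 4·t^3 - 4·t^2 - 4·t + 2, setzen wir t = 1 ein und erhalten x = -2.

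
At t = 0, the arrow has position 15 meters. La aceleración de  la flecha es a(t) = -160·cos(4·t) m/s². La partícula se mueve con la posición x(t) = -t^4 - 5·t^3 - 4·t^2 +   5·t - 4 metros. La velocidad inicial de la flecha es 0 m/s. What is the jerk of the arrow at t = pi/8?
We must differentiate our acceleration equation a(t) = -160·cos(4·t) 1 time. Differentiating acceleration, we get jerk: j(t) = 640·sin(4·t). Using j(t) = 640·sin(4·t) and substituting t = pi/8, we find j = 640.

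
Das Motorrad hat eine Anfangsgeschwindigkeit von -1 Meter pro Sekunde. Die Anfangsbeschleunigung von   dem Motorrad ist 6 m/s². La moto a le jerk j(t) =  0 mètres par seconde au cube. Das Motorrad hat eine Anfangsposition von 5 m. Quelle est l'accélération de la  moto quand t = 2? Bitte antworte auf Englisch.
We must find the antiderivative of our jerk equation j(t) = 0 1 time. Finding the antiderivative of j(t) and using a(0) = 6: a(t) = 6. From the given acceleration equation a(t) = 6, we substitute t = 2 to get a = 6.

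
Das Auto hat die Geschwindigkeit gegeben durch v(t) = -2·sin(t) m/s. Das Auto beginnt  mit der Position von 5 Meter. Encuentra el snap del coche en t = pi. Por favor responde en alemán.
Ausgehend von der Geschwindigkeit v(t) = -2·sin(t), nehmen wir 3 Ableitungen. Durch Ableiten von der Geschwindigkeit erhalten wir die Beschleunigung: a(t) = -2·cos(t). Die Ableitung von der Beschleunigung ergibt den Ruck: j(t) = 2·sin(t). Durch Ableiten von dem Ruck erhalten wir den Snap: s(t) = 2·cos(t). Aus der Gleichung für den Snap s(t) = 2·cos(t), setzen wir t = pi ein und erhalten s = -2.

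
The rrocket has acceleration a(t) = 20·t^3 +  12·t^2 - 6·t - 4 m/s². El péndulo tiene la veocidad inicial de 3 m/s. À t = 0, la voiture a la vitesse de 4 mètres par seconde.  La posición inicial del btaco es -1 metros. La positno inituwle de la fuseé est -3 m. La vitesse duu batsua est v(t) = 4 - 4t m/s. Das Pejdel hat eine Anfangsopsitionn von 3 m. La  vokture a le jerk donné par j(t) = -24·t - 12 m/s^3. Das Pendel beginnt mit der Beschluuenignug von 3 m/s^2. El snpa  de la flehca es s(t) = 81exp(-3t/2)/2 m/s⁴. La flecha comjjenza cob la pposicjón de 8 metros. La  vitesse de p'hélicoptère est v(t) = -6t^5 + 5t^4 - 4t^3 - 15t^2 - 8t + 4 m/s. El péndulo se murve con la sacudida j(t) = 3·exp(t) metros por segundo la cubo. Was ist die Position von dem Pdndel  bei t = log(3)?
Wir müssen unsere Gleichung für den Ruck j(t) = 3·exp(t) 3-mal integrieren. Mit ∫j(t)dt und Anwendung von a(0) = 3, finden wir a(t) = 3·exp(t). Das Integral von der Beschleunigung, mit v(0) = 3, ergibt die Geschwindigkeit: v(t) = 3·exp(t). Die Stammfunktion von der Geschwindigkeit ist die Position. Mit x(0) = 3 erhalten wir x(t) = 3·exp(t). Mit x(t) = 3·exp(t) und Einsetzen von t = log(3), finden wir x = 9.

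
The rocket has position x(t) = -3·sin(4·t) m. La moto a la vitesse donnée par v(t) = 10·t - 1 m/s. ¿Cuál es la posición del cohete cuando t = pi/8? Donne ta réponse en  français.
De l'équation de la position x(t) = -3·sin(4·t), nous substituons t = pi/8 pour obtenir x = -3.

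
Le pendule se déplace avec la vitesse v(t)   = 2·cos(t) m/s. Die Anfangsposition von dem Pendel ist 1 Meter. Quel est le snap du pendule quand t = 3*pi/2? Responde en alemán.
Ausgehend von der Geschwindigkeit v(t) = 2·cos(t), nehmen wir 3 Ableitungen. Durch Ableiten von der Geschwindigkeit erhalten wir die Beschleunigung: a(t) = -2·sin(t). Mit d/dt von a(t) finden wir j(t) = -2·cos(t). Durch Ableiten von dem Ruck erhalten wir den Snap: s(t) = 2·sin(t). Mit s(t) = 2·sin(t) und Einsetzen von t = 3*pi/2, finden wir s = -2.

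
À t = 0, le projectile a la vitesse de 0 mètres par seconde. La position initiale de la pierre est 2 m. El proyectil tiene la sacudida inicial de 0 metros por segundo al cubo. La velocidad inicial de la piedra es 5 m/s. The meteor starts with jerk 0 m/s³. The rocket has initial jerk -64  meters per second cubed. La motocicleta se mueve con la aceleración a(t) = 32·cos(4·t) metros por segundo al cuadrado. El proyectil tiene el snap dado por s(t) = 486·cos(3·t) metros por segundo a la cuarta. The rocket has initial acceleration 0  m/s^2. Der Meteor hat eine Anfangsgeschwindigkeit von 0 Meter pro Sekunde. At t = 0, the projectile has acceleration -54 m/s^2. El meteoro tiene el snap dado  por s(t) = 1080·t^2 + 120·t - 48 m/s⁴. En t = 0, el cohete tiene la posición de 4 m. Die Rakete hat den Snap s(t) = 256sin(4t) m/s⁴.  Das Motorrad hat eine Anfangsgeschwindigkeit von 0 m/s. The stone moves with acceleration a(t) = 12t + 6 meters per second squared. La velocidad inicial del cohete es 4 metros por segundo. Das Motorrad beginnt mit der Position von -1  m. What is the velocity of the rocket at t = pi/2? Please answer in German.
Ausgehend von dem Snap s(t) = 256·sin(4·t), nehmen wir 3 Integrale. Die Stammfunktion von dem Snap, mit j(0) = -64, ergibt den Ruck: j(t) = -64·cos(4·t). Die Stammfunktion von dem Ruck ist die Beschleunigung. Mit a(0) = 0 erhalten wir a(t) = -16·sin(4·t). Die Stammfunktion von der Beschleunigung, mit v(0) = 4, ergibt die Geschwindigkeit: v(t) = 4·cos(4·t). Aus der Gleichung für die Geschwindigkeit v(t) = 4·cos(4·t), setzen wir t = pi/2 ein und erhalten v = 4.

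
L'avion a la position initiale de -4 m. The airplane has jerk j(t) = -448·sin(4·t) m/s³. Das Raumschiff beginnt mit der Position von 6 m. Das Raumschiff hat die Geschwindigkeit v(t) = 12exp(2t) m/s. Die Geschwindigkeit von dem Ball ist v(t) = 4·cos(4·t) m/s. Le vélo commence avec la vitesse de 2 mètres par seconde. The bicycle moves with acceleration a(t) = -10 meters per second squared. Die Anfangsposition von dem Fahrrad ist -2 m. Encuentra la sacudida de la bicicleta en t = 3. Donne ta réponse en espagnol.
Debemos derivar nuestra ecuación de la aceleración a(t) = -10 1 vez. La derivada de la aceleración da la sacudida: j(t) = 0. Tenemos la sacudida j(t) = 0. Sustituyendo t = 3: j(3) = 0.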